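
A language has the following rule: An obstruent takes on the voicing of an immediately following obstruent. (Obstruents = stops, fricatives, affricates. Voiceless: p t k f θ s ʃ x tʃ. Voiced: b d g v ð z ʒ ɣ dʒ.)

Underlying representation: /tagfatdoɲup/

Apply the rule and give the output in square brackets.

[takfaddoɲup]

/g/ before /f/ (voiceless) → [k]
/t/ before /d/ (voiced) → [d]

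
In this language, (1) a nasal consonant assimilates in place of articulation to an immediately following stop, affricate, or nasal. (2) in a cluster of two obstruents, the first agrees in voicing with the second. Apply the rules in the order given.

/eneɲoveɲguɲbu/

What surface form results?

Rule 1: /ɲ/ before /g/ (velar) → [ŋ]
Rule 1: /ɲ/ before /b/ (labial) → [m]
After rule 1: eneɲoveŋgumbu
Rule 2: no segment meets the rule's conditions; no change.

[eneɲoveŋgumbu]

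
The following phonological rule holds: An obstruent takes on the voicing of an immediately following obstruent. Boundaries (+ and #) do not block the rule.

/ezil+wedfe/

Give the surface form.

[ezil+wetfe]

/d/ before /f/ (voiceless) → [t]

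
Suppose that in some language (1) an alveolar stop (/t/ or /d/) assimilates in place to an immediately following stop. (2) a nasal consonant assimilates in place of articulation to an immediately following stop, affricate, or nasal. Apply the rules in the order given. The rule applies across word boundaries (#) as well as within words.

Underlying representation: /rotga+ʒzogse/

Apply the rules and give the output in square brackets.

[rokga+ʒzogse]

Rule 1: /t/ before /g/ (velar) → [k]
After rule 1: rokga+ʒzogse
Rule 2: no segment meets the rule's conditions; no change.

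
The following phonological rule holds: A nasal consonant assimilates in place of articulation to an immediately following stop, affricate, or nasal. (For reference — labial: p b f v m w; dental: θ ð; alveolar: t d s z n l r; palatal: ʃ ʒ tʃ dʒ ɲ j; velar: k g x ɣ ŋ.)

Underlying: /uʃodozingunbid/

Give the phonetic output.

[uʃodoziŋgumbid]

/n/ before /g/ (velar) → [ŋ]
/n/ before /b/ (labial) → [m]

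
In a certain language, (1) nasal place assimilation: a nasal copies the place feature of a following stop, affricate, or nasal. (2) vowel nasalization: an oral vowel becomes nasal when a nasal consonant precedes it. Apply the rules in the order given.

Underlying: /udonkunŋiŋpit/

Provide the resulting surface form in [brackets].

[udoŋkuŋŋĩmpit]

Rule 1: /n/ before /k/ (velar) → [ŋ]
Rule 1: /n/ before /ŋ/ (velar) → [ŋ]
Rule 1: /ŋ/ before /p/ (labial) → [m]
After rule 1: udoŋkuŋŋimpit
Rule 2: /i/ after nasal /ŋ/ → [ĩ]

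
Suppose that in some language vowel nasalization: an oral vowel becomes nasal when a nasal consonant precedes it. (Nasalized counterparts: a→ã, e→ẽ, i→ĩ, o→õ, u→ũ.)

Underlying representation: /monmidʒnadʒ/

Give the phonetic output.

/o/ after nasal /m/ → [õ]
/i/ after nasal /m/ → [ĩ]
/a/ after nasal /n/ → [ã]

[mõnmĩdʒnãdʒ]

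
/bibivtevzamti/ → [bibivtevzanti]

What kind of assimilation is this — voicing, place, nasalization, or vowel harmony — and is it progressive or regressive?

place assimilation, regressive

/m/→[n].
Each target copies a feature from the following segment, so the direction is regressive.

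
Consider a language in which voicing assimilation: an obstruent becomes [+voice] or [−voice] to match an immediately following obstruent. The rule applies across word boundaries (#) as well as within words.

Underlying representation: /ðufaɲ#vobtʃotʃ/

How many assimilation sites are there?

1

/b/ before /tʃ/ (voiceless) → [p]
1 segment changes.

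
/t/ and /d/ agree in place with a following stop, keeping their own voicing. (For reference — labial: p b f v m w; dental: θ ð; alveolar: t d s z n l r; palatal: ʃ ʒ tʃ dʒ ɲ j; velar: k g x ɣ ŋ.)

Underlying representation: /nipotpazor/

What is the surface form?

[nipoppazor]

/t/ before /p/ (labial) → [p]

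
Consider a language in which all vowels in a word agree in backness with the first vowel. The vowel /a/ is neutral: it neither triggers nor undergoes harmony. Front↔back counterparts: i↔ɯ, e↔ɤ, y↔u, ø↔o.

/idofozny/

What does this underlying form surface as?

/o/ harmonizes with /i/ ([-back]) → [ø]
/o/ harmonizes with /i/ ([-back]) → [ø]

[idøføzny]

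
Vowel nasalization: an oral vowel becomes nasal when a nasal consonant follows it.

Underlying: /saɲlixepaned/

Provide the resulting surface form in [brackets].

[sãɲlixepãned]

/a/ before nasal /ɲ/ → [ã]
/a/ before nasal /n/ → [ã]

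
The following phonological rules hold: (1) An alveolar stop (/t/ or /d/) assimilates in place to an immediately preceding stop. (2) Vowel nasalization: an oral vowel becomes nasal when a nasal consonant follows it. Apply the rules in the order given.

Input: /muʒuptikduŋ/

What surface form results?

[muʒuppikgũŋ]

Rule 1: /t/ after /p/ (labial) → [p]
Rule 1: /d/ after /k/ (velar) → [g]
After rule 1: muʒuppikguŋ
Rule 2: /u/ before nasal /ŋ/ → [ũ]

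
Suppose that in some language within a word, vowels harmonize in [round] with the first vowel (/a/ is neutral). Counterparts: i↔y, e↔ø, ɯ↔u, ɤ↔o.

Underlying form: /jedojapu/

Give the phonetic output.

/o/ harmonizes with /e/ ([-round]) → [ɤ]
/u/ harmonizes with /e/ ([-round]) → [ɯ]

[jedɤjapɯ]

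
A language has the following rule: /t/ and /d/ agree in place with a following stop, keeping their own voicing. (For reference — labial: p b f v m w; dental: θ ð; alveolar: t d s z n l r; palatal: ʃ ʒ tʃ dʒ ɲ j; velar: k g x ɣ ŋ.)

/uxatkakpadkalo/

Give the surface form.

[uxakkakpagkalo]

/t/ before /k/ (velar) → [k]
/d/ before /k/ (velar) → [g]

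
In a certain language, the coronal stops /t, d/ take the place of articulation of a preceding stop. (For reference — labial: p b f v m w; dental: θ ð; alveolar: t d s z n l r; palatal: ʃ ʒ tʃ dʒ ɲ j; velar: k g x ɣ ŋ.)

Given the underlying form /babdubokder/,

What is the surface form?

[babbubokger]

/d/ after /b/ (labial) → [b]
/d/ after /k/ (velar) → [g]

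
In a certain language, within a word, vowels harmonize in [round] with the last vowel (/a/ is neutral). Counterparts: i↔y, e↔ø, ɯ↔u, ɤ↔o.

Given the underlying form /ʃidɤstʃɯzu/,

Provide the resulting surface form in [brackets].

/i/ harmonizes with /u/ ([+round]) → [y]
/ɤ/ harmonizes with /u/ ([+round]) → [o]
/ɯ/ harmonizes with /u/ ([+round]) → [u]

[ʃydostʃuzu]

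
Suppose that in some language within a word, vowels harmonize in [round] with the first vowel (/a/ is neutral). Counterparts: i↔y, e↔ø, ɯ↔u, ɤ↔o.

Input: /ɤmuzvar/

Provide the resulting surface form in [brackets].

/u/ harmonizes with /ɤ/ ([-round]) → [ɯ]

[ɤmɯzvar]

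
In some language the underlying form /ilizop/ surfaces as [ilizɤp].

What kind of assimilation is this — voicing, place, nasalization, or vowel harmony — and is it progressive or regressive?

vowel harmony, progressive

/o/→[ɤ].
Vowels agree with the first vowel, so the harmony is progressive.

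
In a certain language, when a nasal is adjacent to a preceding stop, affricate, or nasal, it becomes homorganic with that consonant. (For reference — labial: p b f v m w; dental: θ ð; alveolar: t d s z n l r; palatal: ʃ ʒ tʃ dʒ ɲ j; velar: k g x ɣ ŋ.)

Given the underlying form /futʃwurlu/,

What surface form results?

no segment meets the rule's conditions; no change.

[futʃwurlu]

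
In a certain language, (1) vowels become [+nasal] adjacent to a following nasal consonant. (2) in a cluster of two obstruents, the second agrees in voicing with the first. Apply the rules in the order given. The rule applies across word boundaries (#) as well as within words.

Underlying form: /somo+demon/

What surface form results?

Rule 1: /o/ before nasal /m/ → [õ]
Rule 1: /e/ before nasal /m/ → [ẽ]
Rule 1: /o/ before nasal /n/ → [õ]
After rule 1: sõmo+dẽmõn
Rule 2: no segment meets the rule's conditions; no change.

[sõmo+dẽmõn]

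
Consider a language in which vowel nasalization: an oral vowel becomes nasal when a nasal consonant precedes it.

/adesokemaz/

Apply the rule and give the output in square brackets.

[adesokemãz]

/a/ after nasal /m/ → [ã]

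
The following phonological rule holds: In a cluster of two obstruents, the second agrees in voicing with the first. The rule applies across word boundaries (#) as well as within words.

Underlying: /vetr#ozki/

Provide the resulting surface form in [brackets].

/k/ after /z/ (voiced) → [g]

[vetr#ozgi]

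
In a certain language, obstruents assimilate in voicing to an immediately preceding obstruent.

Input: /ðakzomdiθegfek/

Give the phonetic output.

[ðaksomdiθegvek]

/z/ after /k/ (voiceless) → [s]
/f/ after /g/ (voiced) → [v]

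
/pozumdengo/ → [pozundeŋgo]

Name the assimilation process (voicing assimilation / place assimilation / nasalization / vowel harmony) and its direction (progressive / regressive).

place assimilation, regressive

/m/→[n] /n/→[ŋ].
Each target copies a feature from the following segment, so the direction is regressive.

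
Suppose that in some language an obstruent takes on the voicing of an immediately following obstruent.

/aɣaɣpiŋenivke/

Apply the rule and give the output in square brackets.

[aɣaxpiŋenifke]

/ɣ/ before /p/ (voiceless) → [x]
/v/ before /k/ (voiceless) → [f]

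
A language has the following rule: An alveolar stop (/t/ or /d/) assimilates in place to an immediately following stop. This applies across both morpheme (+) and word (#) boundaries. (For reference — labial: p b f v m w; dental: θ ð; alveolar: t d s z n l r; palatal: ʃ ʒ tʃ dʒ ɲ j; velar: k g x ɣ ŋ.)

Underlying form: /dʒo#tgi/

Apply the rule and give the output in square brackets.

/t/ before /g/ (velar) → [k]

[dʒo#kgi]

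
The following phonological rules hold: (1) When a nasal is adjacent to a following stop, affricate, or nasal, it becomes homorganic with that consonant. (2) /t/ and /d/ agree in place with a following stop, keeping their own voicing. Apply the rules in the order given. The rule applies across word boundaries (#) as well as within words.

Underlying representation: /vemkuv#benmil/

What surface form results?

[veŋkuv#bemmil]

Rule 1: /m/ before /k/ (velar) → [ŋ]
Rule 1: /n/ before /m/ (labial) → [m]
After rule 1: veŋkuv#bemmil
Rule 2: no segment meets the rule's conditions; no change.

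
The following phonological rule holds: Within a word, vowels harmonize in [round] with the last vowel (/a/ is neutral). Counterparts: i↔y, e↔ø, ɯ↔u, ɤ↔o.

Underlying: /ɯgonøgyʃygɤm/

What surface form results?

/o/ harmonizes with /ɤ/ ([-round]) → [ɤ]
/ø/ harmonizes with /ɤ/ ([-round]) → [e]
/y/ harmonizes with /ɤ/ ([-round]) → [i]
/y/ harmonizes with /ɤ/ ([-round]) → [i]

[ɯgɤnegiʃigɤm]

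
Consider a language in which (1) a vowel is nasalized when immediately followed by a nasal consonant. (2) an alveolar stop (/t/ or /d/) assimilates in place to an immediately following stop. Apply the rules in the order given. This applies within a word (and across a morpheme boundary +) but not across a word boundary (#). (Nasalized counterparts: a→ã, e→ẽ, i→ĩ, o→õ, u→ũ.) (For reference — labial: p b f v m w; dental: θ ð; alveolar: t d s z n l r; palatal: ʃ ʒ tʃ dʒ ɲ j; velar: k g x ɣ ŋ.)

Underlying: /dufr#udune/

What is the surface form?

[dufr#udũne]

Rule 1: /u/ before nasal /n/ → [ũ]
After rule 1: dufr#udũne
Rule 2: no segment meets the rule's conditions; no change.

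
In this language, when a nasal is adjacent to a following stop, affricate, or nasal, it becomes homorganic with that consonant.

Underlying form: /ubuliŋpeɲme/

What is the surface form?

[ubulimpemme]

/ŋ/ before /p/ (labial) → [m]
/ɲ/ before /m/ (labial) → [m]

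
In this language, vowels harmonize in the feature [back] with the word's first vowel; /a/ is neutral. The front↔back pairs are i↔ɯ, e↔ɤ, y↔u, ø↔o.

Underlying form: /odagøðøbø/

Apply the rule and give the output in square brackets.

/ø/ harmonizes with /o/ ([+back]) → [o]
/ø/ harmonizes with /o/ ([+back]) → [o]
/ø/ harmonizes with /o/ ([+back]) → [o]

[odagoðobo]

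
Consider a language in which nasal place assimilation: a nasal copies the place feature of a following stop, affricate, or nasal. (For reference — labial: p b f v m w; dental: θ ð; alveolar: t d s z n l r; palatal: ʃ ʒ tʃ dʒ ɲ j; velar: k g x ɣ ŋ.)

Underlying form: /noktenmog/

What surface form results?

/n/ before /m/ (labial) → [m]

[noktemmog]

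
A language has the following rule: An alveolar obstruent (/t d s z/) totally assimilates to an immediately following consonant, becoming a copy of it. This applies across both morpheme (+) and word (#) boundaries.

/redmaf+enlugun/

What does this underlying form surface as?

/d/ before /m/ → [m] (total assimilation)

[remmaf+enlugun]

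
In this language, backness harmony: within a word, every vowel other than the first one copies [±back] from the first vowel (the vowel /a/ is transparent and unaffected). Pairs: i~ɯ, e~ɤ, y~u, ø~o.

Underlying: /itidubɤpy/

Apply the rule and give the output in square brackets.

[itidybepy]

/u/ harmonizes with /i/ ([-back]) → [y]
/ɤ/ harmonizes with /i/ ([-back]) → [e]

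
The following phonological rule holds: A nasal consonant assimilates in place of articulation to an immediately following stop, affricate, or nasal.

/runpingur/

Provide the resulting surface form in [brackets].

[rumpiŋgur]

/n/ before /p/ (labial) → [m]
/n/ before /g/ (velar) → [ŋ]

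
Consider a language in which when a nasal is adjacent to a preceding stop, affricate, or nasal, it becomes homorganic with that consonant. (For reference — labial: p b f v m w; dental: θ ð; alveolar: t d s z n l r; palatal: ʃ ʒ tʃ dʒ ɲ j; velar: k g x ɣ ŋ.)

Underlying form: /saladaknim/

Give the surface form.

/n/ after /k/ (velar) → [ŋ]

[saladakŋim]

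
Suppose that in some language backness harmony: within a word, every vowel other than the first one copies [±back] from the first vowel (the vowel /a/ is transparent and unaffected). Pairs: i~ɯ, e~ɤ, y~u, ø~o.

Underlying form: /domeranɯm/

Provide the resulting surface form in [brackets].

[domɤranɯm]

/e/ harmonizes with /o/ ([+back]) → [ɤ]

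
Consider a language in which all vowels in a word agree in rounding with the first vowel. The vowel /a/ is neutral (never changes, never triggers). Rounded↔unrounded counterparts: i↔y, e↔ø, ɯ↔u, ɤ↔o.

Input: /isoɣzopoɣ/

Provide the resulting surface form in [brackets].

/o/ harmonizes with /i/ ([-round]) → [ɤ]
/o/ harmonizes with /i/ ([-round]) → [ɤ]
/o/ harmonizes with /i/ ([-round]) → [ɤ]

[isɤɣzɤpɤɣ]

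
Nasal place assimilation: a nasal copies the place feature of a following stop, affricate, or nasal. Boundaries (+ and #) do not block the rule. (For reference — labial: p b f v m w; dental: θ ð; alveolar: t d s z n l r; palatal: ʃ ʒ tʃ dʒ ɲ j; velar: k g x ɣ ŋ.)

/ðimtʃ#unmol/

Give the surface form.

/m/ before /tʃ/ (palatal) → [ɲ]
/n/ before /m/ (labial) → [m]

[ðiɲtʃ#ummol]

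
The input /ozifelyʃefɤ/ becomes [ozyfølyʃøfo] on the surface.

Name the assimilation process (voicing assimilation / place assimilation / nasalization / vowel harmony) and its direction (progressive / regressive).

vowel harmony, progressive

/i/→[y] /e/→[ø] /e/→[ø] /ɤ/→[o].
Vowels agree with the first vowel, so the harmony is progressive.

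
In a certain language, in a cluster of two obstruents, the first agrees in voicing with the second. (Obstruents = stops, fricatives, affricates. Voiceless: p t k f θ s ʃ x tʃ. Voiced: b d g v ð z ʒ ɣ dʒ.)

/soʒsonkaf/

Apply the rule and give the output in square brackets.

[soʃsonkaf]

/ʒ/ before /s/ (voiceless) → [ʃ]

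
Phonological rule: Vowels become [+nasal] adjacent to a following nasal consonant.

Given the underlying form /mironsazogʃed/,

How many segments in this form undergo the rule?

1

/o/ before nasal /n/ → [õ]
1 segment changes.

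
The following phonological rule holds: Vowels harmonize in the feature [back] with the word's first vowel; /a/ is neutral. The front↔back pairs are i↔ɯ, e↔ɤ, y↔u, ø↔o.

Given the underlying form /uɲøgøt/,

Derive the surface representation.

/ø/ harmonizes with /u/ ([+back]) → [o]
/ø/ harmonizes with /u/ ([+back]) → [o]

[uɲogot]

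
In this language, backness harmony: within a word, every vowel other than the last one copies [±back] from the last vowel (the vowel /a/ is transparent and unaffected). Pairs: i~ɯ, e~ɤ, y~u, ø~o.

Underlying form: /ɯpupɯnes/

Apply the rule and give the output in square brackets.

[ipypines]

/ɯ/ harmonizes with /e/ ([-back]) → [i]
/u/ harmonizes with /e/ ([-back]) → [y]
/ɯ/ harmonizes with /e/ ([-back]) → [i]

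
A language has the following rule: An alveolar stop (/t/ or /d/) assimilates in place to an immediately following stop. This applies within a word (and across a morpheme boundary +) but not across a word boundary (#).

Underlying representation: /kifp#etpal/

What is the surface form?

[kifp#eppal]

/t/ before /p/ (labial) → [p]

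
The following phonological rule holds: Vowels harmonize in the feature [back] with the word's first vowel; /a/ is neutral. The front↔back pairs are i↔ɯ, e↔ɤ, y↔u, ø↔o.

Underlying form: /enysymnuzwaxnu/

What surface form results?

/u/ harmonizes with /e/ ([-back]) → [y]
/u/ harmonizes with /e/ ([-back]) → [y]

[enysymnyzwaxny]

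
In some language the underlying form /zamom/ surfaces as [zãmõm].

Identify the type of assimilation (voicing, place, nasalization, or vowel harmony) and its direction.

nasalization, regressive

/a/→[ã] /o/→[õ].
Each target copies a feature from the following segment, so the direction is regressive.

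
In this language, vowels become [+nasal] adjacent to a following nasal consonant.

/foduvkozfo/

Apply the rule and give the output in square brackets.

no segment meets the rule's conditions; no change.

[foduvkozfo]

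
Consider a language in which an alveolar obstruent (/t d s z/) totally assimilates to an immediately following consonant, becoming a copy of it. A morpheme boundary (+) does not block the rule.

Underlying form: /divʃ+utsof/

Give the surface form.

[divʃ+ussof]

/t/ before /s/ → [s] (total assimilation)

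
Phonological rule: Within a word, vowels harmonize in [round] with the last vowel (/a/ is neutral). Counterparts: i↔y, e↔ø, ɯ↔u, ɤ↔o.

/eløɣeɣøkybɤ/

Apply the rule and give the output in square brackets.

[eleɣeɣekibɤ]

/ø/ harmonizes with /ɤ/ ([-round]) → [e]
/ø/ harmonizes with /ɤ/ ([-round]) → [e]
/y/ harmonizes with /ɤ/ ([-round]) → [i]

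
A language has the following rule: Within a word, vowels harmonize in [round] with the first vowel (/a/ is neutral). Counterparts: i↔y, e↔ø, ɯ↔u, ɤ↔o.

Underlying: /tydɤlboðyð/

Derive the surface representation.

[tydolboðyð]

/ɤ/ harmonizes with /y/ ([+round]) → [o]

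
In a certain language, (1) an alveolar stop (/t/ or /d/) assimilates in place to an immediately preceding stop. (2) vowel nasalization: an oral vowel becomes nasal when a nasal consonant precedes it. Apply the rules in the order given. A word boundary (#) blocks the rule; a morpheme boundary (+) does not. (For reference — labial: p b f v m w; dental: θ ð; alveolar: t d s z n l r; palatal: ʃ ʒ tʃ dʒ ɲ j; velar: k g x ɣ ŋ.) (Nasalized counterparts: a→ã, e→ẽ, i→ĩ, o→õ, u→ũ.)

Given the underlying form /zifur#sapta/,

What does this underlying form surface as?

Rule 1: /t/ after /p/ (labial) → [p]
After rule 1: zifur#sappa
Rule 2: no segment meets the rule's conditions; no change.

[zifur#sappa]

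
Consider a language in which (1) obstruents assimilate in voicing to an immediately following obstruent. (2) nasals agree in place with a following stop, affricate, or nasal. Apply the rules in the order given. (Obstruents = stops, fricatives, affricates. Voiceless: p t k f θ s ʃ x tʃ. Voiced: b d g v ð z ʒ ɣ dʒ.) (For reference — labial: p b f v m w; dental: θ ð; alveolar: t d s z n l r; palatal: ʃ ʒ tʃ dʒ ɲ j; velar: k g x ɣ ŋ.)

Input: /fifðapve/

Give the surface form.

Rule 1: /f/ before /ð/ (voiced) → [v]
Rule 1: /p/ before /v/ (voiced) → [b]
After rule 1: fivðabve
Rule 2: no segment meets the rule's conditions; no change.

[fivðabve]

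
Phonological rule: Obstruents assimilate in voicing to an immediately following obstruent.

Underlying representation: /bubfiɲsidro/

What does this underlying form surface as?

/b/ before /f/ (voiceless) → [p]

[bupfiɲsidro]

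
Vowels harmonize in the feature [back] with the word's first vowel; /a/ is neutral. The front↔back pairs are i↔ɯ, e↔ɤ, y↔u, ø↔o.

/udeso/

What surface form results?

[udɤso]

/e/ harmonizes with /u/ ([+back]) → [ɤ]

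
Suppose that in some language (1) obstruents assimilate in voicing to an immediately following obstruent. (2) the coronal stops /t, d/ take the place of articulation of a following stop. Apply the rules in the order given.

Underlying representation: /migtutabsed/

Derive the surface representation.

[miktutapsed]

Rule 1: /g/ before /t/ (voiceless) → [k]
Rule 1: /b/ before /s/ (voiceless) → [p]
After rule 1: miktutapsed
Rule 2: no segment meets the rule's conditions; no change.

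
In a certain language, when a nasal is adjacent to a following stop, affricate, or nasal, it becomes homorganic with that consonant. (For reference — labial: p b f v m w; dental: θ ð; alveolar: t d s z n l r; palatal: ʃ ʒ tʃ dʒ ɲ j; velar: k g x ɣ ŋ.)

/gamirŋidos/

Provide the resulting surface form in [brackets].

no segment meets the rule's conditions; no change.

[gamirŋidos]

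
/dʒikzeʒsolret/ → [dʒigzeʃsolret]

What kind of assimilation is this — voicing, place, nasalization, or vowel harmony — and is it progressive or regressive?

/k/→[g] /ʒ/→[ʃ].
Each target copies a feature from the following segment, so the direction is regressive.

voicing assimilation, regressive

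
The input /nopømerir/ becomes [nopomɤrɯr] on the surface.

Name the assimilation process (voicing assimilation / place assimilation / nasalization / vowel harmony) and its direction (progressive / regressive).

vowel harmony, progressive

/ø/→[o] /e/→[ɤ] /i/→[ɯ].
Vowels agree with the first vowel, so the harmony is progressive.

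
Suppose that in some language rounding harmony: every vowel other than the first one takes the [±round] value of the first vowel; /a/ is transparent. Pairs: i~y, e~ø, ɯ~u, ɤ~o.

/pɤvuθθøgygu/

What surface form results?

/u/ harmonizes with /ɤ/ ([-round]) → [ɯ]
/ø/ harmonizes with /ɤ/ ([-round]) → [e]
/y/ harmonizes with /ɤ/ ([-round]) → [i]
/u/ harmonizes with /ɤ/ ([-round]) → [ɯ]

[pɤvɯθθegigɯ]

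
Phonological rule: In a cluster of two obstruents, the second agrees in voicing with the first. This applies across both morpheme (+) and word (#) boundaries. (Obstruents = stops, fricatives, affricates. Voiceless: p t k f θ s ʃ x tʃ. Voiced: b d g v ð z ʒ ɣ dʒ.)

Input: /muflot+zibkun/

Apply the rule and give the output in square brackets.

/z/ after /t/ (voiceless) → [s]
/k/ after /b/ (voiced) → [g]

[muflot+sibgun]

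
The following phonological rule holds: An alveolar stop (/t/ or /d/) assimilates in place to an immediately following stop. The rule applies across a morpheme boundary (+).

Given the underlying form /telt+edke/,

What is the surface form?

[telt+egke]

/d/ before /k/ (velar) → [g]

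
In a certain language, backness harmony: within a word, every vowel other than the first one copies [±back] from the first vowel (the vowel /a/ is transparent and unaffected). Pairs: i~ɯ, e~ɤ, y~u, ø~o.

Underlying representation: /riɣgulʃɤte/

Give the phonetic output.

[riɣgylʃete]

/u/ harmonizes with /i/ ([-back]) → [y]
/ɤ/ harmonizes with /i/ ([-back]) → [e]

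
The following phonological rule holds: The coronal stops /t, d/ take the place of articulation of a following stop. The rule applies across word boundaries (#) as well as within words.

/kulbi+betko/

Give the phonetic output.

[kulbi+bekko]

/t/ before /k/ (velar) → [k]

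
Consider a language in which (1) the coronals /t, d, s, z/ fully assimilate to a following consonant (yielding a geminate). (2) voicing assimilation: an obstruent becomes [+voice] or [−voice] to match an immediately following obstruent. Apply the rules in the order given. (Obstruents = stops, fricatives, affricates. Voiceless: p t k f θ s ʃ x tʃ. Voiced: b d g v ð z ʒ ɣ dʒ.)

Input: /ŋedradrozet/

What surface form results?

Rule 1: /d/ before /r/ → [r] (total assimilation)
Rule 1: /d/ before /r/ → [r] (total assimilation)
After rule 1: ŋerrarrozet
Rule 2: no segment meets the rule's conditions; no change.

[ŋerrarrozet]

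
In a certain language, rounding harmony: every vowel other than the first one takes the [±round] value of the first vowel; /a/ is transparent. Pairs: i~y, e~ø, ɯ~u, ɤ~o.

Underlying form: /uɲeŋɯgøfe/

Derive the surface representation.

/e/ harmonizes with /u/ ([+round]) → [ø]
/ɯ/ harmonizes with /u/ ([+round]) → [u]
/e/ harmonizes with /u/ ([+round]) → [ø]

[uɲøŋugøfø]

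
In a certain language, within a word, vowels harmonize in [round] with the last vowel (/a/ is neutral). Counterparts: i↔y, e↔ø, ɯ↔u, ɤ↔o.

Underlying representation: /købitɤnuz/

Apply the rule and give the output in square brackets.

[købytonuz]

/i/ harmonizes with /u/ ([+round]) → [y]
/ɤ/ harmonizes with /u/ ([+round]) → [o]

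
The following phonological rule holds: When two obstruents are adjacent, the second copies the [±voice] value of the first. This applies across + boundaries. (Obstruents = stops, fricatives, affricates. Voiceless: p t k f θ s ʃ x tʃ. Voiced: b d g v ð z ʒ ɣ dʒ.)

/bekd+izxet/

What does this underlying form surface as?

[bekt+izɣet]

/d/ after /k/ (voiceless) → [t]
/x/ after /z/ (voiced) → [ɣ]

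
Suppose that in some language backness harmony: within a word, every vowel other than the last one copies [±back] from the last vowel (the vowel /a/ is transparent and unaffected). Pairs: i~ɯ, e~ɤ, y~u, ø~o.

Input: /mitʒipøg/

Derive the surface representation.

[mitʒipøg]

no segment meets the rule's conditions; no change.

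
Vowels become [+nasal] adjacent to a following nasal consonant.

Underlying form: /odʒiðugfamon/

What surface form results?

[odʒiðugfãmõn]

/a/ before nasal /m/ → [ã]
/o/ before nasal /n/ → [õ]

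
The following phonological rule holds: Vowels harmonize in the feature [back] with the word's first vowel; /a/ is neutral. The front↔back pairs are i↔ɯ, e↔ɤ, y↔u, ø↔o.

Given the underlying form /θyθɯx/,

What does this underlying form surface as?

/ɯ/ harmonizes with /y/ ([-back]) → [i]

[θyθix]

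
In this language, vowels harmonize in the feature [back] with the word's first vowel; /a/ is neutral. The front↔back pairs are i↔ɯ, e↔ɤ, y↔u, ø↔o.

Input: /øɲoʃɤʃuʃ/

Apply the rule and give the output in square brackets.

[øɲøʃeʃyʃ]

/o/ harmonizes with /ø/ ([-back]) → [ø]
/ɤ/ harmonizes with /ø/ ([-back]) → [e]
/u/ harmonizes with /ø/ ([-back]) → [y]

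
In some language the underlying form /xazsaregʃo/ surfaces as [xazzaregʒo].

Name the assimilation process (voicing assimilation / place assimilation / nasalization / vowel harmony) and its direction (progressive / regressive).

voicing assimilation, progressive

/s/→[z] /ʃ/→[ʒ].
Each target copies a feature from the preceding segment, so the direction is progressive.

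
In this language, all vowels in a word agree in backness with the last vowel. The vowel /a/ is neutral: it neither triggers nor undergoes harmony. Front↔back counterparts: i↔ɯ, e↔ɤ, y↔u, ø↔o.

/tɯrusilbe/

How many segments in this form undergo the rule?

2

/ɯ/ harmonizes with /e/ ([-back]) → [i]
/u/ harmonizes with /e/ ([-back]) → [y]
2 segments change.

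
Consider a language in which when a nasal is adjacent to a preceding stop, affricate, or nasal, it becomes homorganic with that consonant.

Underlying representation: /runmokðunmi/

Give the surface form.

/m/ after /n/ (alveolar) → [n]
/m/ after /n/ (alveolar) → [n]

[runnokðunni]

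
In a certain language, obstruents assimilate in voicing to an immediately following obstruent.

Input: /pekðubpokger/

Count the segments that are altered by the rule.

3

/k/ before /ð/ (voiced) → [g]
/b/ before /p/ (voiceless) → [p]
/k/ before /g/ (voiced) → [g]
3 segments change.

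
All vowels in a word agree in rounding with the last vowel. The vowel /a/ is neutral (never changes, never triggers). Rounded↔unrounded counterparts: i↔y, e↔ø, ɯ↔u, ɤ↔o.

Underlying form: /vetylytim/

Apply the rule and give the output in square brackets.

[vetilitim]

/y/ harmonizes with /i/ ([-round]) → [i]
/y/ harmonizes with /i/ ([-round]) → [i]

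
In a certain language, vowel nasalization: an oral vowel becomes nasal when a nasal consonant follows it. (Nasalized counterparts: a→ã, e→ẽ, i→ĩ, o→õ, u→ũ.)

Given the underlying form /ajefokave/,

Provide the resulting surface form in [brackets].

no segment meets the rule's conditions; no change.

[ajefokave]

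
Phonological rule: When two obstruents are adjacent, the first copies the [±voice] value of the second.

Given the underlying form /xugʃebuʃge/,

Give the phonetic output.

[xukʃebuʒge]

/g/ before /ʃ/ (voiceless) → [k]
/ʃ/ before /g/ (voiced) → [ʒ]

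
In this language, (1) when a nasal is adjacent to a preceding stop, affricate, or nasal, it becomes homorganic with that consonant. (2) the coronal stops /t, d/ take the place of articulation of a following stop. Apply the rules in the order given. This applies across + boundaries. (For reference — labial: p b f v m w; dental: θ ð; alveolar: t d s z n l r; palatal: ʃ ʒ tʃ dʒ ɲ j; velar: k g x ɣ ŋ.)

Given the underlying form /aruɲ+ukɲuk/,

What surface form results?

Rule 1: /ɲ/ after /k/ (velar) → [ŋ]
After rule 1: aruɲ+ukŋuk
Rule 2: no segment meets the rule's conditions; no change.

[aruɲ+ukŋuk]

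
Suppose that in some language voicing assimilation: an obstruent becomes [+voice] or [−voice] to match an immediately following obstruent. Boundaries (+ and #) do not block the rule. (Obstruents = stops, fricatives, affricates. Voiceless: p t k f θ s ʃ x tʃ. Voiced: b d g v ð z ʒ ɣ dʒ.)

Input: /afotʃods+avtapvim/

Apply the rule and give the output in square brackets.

/d/ before /s/ (voiceless) → [t]
/v/ before /t/ (voiceless) → [f]
/p/ before /v/ (voiced) → [b]

[afotʃots+aftabvim]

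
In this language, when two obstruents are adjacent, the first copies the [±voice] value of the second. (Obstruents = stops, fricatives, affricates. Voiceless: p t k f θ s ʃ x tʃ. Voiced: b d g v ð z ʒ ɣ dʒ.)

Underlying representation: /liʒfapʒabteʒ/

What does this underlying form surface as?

/ʒ/ before /f/ (voiceless) → [ʃ]
/p/ before /ʒ/ (voiced) → [b]
/b/ before /t/ (voiceless) → [p]

[liʃfabʒapteʒ]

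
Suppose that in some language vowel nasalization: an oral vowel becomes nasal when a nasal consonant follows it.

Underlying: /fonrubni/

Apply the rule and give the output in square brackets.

[fõnrubni]

/o/ before nasal /n/ → [õ]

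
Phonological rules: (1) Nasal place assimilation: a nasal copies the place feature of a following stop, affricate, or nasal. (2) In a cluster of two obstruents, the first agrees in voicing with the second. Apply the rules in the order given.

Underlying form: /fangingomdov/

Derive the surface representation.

[faŋgiŋgondov]

Rule 1: /n/ before /g/ (velar) → [ŋ]
Rule 1: /n/ before /g/ (velar) → [ŋ]
Rule 1: /m/ before /d/ (alveolar) → [n]
After rule 1: faŋgiŋgondov
Rule 2: no segment meets the rule's conditions; no change.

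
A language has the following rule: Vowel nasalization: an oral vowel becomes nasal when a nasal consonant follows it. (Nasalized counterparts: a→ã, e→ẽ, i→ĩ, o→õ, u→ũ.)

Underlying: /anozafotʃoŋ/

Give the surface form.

/a/ before nasal /n/ → [ã]
/o/ before nasal /ŋ/ → [õ]

[ãnozafotʃõŋ]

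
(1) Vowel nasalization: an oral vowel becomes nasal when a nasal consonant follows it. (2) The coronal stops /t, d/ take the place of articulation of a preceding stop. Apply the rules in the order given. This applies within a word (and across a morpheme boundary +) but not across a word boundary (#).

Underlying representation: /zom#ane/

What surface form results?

[zõm#ãne]

Rule 1: /o/ before nasal /m/ → [õ]
Rule 1: /a/ before nasal /n/ → [ã]
After rule 1: zõm#ãne
Rule 2: no segment meets the rule's conditions; no change.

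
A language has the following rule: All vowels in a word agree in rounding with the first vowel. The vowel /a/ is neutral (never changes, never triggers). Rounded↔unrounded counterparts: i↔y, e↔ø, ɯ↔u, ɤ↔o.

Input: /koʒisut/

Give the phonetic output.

[koʒysut]

/i/ harmonizes with /o/ ([+round]) → [y]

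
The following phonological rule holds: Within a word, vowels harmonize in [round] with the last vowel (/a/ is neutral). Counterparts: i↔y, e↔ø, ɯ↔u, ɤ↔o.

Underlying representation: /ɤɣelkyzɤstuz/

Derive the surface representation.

/ɤ/ harmonizes with /u/ ([+round]) → [o]
/e/ harmonizes with /u/ ([+round]) → [ø]
/ɤ/ harmonizes with /u/ ([+round]) → [o]

[oɣølkyzostuz]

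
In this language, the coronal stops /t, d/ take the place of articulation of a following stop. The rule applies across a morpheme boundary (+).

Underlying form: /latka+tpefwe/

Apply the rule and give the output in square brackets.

/t/ before /k/ (velar) → [k]
/t/ before /p/ (labial) → [p]

[lakka+ppefwe]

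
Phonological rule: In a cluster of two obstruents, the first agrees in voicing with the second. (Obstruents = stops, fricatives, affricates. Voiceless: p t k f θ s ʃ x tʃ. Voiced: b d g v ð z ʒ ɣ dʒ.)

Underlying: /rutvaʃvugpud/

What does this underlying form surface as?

/t/ before /v/ (voiced) → [d]
/ʃ/ before /v/ (voiced) → [ʒ]
/g/ before /p/ (voiceless) → [k]

[rudvaʒvukpud]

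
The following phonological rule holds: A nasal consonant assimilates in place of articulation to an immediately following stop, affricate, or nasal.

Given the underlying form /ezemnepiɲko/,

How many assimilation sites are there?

/m/ before /n/ (alveolar) → [n]
/ɲ/ before /k/ (velar) → [ŋ]
2 segments change.

2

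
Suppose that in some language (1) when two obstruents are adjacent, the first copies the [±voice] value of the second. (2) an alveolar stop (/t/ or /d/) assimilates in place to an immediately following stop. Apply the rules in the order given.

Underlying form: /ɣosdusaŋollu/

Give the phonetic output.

[ɣozdusaŋollu]

Rule 1: /s/ before /d/ (voiced) → [z]
After rule 1: ɣozdusaŋollu
Rule 2: no segment meets the rule's conditions; no change.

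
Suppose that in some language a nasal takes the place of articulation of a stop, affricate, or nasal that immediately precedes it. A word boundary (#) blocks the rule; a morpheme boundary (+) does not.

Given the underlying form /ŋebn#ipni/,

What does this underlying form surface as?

/n/ after /b/ (labial) → [m]
/n/ after /p/ (labial) → [m]

[ŋebm#ipmi]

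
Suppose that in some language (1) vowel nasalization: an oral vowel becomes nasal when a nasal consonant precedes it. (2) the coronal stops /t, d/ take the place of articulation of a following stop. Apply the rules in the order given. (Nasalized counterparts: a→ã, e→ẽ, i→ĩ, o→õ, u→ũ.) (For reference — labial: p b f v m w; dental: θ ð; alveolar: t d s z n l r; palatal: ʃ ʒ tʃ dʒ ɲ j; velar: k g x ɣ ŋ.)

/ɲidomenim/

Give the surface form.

Rule 1: /i/ after nasal /ɲ/ → [ĩ]
Rule 1: /e/ after nasal /m/ → [ẽ]
Rule 1: /i/ after nasal /n/ → [ĩ]
After rule 1: ɲĩdomẽnĩm
Rule 2: no segment meets the rule's conditions; no change.

[ɲĩdomẽnĩm]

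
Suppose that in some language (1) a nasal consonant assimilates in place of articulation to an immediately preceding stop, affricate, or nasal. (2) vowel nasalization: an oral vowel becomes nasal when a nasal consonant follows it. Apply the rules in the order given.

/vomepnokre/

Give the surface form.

Rule 1: /n/ after /p/ (labial) → [m]
After rule 1: vomepmokre
Rule 2: /o/ before nasal /m/ → [õ]

[võmepmokre]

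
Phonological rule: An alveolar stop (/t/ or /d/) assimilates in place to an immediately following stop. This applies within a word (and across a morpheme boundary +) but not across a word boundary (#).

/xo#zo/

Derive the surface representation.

no segment meets the rule's conditions; no change.

[xo#zo]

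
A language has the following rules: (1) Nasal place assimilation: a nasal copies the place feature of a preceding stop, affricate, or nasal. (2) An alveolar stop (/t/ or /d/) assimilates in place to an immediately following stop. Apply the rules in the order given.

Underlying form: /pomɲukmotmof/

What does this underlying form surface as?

[pommukŋotnof]

Rule 1: /ɲ/ after /m/ (labial) → [m]
Rule 1: /m/ after /k/ (velar) → [ŋ]
Rule 1: /m/ after /t/ (alveolar) → [n]
After rule 1: pommukŋotnof
Rule 2: no segment meets the rule's conditions; no change.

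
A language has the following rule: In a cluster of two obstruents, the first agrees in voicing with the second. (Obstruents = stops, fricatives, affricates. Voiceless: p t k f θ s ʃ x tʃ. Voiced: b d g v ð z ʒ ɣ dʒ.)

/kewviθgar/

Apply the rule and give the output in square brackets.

/θ/ before /g/ (voiced) → [ð]

[kewviðgar]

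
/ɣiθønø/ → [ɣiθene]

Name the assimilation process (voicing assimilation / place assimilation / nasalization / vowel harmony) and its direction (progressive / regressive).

/ø/→[e] /ø/→[e].
Vowels agree with the first vowel, so the harmony is progressive.

vowel harmony, progressive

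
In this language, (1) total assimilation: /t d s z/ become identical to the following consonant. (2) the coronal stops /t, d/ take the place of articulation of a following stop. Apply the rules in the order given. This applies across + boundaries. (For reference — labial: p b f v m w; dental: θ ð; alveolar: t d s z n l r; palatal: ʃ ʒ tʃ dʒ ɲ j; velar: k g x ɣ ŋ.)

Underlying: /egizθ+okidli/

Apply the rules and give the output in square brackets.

[egiθθ+okilli]

Rule 1: /z/ before /θ/ → [θ] (total assimilation)
Rule 1: /d/ before /l/ → [l] (total assimilation)
After rule 1: egiθθ+okilli
Rule 2: no segment meets the rule's conditions; no change.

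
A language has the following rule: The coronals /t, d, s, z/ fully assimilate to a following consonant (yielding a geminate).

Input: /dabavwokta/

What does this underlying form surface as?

no segment meets the rule's conditions; no change.

[dabavwokta]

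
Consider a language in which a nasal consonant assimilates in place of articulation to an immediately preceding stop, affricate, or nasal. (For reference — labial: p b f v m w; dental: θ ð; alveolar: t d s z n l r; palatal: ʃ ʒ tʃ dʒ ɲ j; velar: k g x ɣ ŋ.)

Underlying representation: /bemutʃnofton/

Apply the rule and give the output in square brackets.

/n/ after /tʃ/ (palatal) → [ɲ]

[bemutʃɲofton]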